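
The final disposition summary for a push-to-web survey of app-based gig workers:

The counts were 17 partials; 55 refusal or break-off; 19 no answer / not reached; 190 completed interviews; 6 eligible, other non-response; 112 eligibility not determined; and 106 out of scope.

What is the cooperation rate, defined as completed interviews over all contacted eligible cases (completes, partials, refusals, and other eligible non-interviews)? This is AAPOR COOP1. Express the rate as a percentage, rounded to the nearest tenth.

Top = 190
Denominator = 190 + 17 + 55 + 6 = 268
COOP1 = 190 / 268 = 0.7090

70.9%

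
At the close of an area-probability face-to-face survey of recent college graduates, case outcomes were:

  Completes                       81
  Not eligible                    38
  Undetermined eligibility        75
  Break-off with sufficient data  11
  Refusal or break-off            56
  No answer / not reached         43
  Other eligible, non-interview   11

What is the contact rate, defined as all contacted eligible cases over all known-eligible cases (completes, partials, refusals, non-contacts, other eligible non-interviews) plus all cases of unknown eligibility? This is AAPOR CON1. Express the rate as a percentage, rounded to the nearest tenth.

Num = 81 + 11 + 56 + 11 = 159
Base = 81 + 11 + 56 + 43 + 11 + 75 = 277
CON1 = 159 / 277 = 0.5740

57.4%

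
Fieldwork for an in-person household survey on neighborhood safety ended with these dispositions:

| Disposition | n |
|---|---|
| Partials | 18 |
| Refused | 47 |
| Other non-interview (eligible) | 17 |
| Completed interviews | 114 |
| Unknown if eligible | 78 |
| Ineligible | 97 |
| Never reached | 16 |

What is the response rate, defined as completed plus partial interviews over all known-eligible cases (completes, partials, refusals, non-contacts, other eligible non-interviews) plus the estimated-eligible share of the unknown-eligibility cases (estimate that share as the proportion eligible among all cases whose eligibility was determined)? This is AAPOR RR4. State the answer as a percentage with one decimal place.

49.7%

Top = 114 + 18 = 132
Determined eligible = 114 + 18 + 47 + 16 + 17 = 212
e = 212 / (212 + 97) = 212 / 309 = 0.6861
e × U = 0.6861 × 78 = 53.52
Denominator = 212 + 53.52 = 265.52
RR4 = 132 / 265.52 = 0.4971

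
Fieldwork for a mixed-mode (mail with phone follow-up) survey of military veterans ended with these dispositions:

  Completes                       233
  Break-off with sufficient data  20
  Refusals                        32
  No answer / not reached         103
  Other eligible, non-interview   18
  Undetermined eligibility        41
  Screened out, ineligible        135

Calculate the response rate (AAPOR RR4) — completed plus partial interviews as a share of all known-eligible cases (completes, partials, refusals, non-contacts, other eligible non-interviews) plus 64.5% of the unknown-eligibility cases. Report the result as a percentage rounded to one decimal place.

Numerator: 233 + 20 = 253
Known eligible: 233 + 20 + 32 + 103 + 18 = 406
Eligible share of unknowns: 0.6450 × 41 = 26.45
Base: 406 + 26.45 = 432.45
RR4 = 253 / 432.45 = 0.5850

58.5%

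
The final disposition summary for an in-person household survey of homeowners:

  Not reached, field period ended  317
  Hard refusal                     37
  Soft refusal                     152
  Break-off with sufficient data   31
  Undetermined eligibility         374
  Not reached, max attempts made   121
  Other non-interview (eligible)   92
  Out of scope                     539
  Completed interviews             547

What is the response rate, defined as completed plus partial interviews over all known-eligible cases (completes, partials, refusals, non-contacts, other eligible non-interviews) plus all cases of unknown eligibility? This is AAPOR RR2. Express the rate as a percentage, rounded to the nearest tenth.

34.6%

Refused = 37 + 152 = 189
No contact after all attempts = 317 + 121 = 438
Numerator: 547 + 31 = 578
Base: 547 + 31 + 189 + 438 + 92 + 374 = 1671
RR2 = 578 / 1671 = 0.3459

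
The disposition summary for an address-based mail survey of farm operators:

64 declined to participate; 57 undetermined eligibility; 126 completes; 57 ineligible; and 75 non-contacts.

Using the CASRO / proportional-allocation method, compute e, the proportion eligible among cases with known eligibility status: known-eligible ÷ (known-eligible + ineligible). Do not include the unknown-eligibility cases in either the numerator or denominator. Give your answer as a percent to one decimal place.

Determined eligible = 126 + 64 + 75 = 265
e = 265 / (265 + 57) = 265 / 322 = 0.8230

82.3%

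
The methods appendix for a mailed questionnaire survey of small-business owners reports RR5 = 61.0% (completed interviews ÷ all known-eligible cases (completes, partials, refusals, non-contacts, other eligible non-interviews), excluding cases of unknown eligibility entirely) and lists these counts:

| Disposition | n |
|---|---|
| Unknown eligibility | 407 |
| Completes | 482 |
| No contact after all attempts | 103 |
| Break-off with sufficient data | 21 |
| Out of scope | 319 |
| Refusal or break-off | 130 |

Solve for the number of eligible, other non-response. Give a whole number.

RR5 = 482 / D = 0.610
D = 482 / 0.610 = 790.2
Rest of base = 736
eligible, other non-response = 790.2 − 736 ≈ 54

54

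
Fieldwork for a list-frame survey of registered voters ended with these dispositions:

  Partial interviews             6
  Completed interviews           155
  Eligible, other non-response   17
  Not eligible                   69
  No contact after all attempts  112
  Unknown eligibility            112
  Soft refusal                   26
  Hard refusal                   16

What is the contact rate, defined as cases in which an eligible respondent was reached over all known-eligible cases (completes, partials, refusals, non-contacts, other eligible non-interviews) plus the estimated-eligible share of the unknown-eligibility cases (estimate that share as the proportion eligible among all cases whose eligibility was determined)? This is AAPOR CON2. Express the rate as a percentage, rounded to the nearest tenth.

Refused = 16 + 26 = 42
Numerator → 155 + 6 + 42 + 17 = 220
Known eligible → 155 + 6 + 42 + 112 + 17 = 332
e = 332 / (332 + 69) = 332 / 401 = 0.8279
Estimated eligible among unknowns → 0.8279 × 112 = 92.72
Denominator → 332 + 92.72 = 424.72
CON2 = 220 / 424.72 = 0.5180

51.8%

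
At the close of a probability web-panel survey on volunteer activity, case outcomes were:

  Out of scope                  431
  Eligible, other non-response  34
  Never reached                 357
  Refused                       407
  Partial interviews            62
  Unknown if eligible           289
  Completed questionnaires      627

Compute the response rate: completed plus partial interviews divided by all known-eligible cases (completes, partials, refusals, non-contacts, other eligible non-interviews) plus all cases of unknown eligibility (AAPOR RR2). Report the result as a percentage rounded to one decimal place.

Num: 627 + 62 = 689
Denom: 627 + 62 + 407 + 357 + 34 + 289 = 1776
RR2 = 689 / 1776 = 0.3880

38.8%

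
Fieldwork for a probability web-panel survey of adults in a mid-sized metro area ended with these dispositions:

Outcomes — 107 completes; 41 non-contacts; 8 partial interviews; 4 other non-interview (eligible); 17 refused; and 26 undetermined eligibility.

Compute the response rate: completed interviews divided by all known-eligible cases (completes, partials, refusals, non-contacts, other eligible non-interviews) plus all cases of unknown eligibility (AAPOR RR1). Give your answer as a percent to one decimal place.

52.7%

Top = 107
Denom = 107 + 8 + 17 + 41 + 4 + 26 = 203
RR1 = 107 / 203 = 0.5271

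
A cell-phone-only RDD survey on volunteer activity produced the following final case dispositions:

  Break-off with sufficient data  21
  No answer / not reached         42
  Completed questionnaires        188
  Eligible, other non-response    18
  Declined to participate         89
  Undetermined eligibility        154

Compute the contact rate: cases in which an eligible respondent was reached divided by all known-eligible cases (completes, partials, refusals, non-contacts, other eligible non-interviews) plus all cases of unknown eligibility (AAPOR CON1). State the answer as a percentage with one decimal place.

61.7%

Num: 188 + 21 + 89 + 18 = 316
Base: 188 + 21 + 89 + 42 + 18 + 154 = 512
CON1 = 316 / 512 = 0.6172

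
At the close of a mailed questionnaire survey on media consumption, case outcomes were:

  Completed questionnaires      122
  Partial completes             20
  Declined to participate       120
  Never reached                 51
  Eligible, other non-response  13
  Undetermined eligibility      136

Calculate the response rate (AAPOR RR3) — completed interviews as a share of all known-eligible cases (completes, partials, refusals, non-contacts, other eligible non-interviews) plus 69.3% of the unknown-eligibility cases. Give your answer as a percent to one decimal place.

29.0%

Top → 122
Known eligible → 122 + 20 + 120 + 51 + 13 = 326
e × U → 0.6930 × 136 = 94.25
Denominator → 326 + 94.25 = 420.25
RR3 = 122 / 420.25 = 0.2903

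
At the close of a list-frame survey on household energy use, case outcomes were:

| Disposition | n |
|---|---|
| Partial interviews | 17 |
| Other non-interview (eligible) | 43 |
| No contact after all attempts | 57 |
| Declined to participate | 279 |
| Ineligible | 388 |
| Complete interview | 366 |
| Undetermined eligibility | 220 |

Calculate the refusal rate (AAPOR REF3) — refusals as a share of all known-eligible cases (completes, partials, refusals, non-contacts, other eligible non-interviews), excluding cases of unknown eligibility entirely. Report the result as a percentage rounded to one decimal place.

36.6%

Top: 279
Denominator: 366 + 17 + 279 + 57 + 43 = 762
REF3 = 279 / 762 = 0.3661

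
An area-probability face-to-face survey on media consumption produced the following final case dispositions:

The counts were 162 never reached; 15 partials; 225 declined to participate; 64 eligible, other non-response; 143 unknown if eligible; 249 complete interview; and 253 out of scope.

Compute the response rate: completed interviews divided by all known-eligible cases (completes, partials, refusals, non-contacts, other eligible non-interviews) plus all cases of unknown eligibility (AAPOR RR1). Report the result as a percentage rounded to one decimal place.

Top = 249
Base = 249 + 15 + 225 + 162 + 64 + 143 = 858
RR1 = 249 / 858 = 0.2902

29.0%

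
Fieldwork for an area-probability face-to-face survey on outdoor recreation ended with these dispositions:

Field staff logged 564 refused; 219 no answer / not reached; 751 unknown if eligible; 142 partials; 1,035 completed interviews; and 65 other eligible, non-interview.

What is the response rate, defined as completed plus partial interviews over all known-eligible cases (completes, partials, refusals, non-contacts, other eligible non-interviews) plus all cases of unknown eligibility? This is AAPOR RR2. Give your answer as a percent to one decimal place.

Num = 1035 + 142 = 1177
Denom = 1035 + 142 + 564 + 219 + 65 + 751 = 2776
RR2 = 1177 / 2776 = 0.4240

42.4%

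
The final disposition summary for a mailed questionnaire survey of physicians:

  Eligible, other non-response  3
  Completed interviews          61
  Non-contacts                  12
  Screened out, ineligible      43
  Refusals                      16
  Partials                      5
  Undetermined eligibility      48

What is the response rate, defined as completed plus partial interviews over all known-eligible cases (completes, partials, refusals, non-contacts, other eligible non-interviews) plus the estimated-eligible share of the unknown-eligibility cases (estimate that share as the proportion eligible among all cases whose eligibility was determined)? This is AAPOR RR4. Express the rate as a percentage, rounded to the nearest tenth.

Numerator = 61 + 5 = 66
Known eligible = 61 + 5 + 16 + 12 + 3 = 97
e = 97 / (97 + 43) = 97 / 140 = 0.6929
Estimated eligible among unknowns = 0.6929 × 48 = 33.26
Base = 97 + 33.26 = 130.26
RR4 = 66 / 130.26 = 0.5067

50.7%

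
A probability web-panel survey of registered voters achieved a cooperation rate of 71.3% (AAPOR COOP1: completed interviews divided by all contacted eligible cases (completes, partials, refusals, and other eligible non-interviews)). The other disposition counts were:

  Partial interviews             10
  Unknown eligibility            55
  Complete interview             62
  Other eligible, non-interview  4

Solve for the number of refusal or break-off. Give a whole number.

11

COOP1 = 62 / D = 0.713
D = 62 / 0.713 = 87.0
Other denominator terms total 76
refusal or break-off = 87.0 − 76 ≈ 11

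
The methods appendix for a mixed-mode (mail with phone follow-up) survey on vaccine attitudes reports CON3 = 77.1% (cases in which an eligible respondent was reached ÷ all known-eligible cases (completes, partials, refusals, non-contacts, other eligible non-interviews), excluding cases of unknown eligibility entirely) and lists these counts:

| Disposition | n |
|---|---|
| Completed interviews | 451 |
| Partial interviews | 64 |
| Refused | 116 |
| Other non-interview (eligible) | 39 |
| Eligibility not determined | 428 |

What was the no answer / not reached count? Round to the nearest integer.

Top = 451 + 64 + 116 + 39 = 670
CON3 = 670 / D = 0.771
D = 670 / 0.771 = 869.0
Remaining denominator categories sum to 670
no answer / not reached = 869.0 − 670 ≈ 199

199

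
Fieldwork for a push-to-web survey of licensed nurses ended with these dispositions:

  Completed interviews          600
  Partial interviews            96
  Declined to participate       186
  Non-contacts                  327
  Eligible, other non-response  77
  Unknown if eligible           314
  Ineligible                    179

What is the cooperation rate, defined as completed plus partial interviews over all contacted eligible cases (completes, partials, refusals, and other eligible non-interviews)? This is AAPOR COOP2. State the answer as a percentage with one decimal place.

72.6%

Num → 600 + 96 = 696
Base → 600 + 96 + 186 + 77 = 959
COOP2 = 696 / 959 = 0.7258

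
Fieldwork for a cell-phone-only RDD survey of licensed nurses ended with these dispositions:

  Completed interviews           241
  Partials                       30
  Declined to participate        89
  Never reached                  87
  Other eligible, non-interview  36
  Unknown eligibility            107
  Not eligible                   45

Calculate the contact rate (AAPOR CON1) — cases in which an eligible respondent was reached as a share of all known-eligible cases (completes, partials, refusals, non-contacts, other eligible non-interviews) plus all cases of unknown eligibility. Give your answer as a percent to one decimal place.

67.1%

Num = 241 + 30 + 89 + 36 = 396
Denominator = 241 + 30 + 89 + 87 + 36 + 107 = 590
CON1 = 396 / 590 = 0.6712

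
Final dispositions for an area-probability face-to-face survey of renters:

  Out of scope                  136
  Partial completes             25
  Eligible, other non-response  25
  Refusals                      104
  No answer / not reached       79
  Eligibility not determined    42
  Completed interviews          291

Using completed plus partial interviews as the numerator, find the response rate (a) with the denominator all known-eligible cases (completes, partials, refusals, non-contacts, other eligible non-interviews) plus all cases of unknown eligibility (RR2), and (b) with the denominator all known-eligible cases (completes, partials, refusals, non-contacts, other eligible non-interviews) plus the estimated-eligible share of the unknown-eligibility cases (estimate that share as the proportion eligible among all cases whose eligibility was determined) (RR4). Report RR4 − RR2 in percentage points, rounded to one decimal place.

0.9

Numerator = 291 + 25 = 316
Denom = 291 + 25 + 104 + 79 + 25 + 42 = 566
RR2 = 316 / 566 = 0.5583
Eligible (known) = 291 + 25 + 104 + 79 + 25 = 524
e = 524 / (524 + 136) = 524 / 660 = 0.7939
e × U = 0.7939 × 42 = 33.34
Denom = 524 + 33.34 = 557.34
RR4 = 316 / 557.34 = 0.5670
Difference = 56.70 − 55.83 = 0.87 percentage points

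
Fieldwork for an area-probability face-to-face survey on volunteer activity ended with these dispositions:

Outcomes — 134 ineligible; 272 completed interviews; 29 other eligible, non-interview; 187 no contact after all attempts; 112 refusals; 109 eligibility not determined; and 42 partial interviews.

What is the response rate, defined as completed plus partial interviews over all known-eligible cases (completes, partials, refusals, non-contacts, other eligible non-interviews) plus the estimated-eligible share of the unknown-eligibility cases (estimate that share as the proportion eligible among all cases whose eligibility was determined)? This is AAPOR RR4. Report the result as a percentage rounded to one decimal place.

Top = 272 + 42 = 314
Eligible (known) = 272 + 42 + 112 + 187 + 29 = 642
e = 642 / (642 + 134) = 642 / 776 = 0.8273
Eligible share of unknowns = 0.8273 × 109 = 90.18
Denom = 642 + 90.18 = 732.18
RR4 = 314 / 732.18 = 0.4289

42.9%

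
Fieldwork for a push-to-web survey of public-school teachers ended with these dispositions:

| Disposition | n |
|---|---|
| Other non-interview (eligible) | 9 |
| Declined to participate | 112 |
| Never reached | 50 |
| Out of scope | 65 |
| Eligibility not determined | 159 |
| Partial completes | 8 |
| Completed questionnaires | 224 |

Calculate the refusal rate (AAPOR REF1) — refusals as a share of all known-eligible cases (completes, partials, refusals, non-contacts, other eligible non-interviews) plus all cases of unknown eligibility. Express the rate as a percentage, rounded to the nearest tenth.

Top = 112
Denom = 224 + 8 + 112 + 50 + 9 + 159 = 562
REF1 = 112 / 562 = 0.1993

19.9%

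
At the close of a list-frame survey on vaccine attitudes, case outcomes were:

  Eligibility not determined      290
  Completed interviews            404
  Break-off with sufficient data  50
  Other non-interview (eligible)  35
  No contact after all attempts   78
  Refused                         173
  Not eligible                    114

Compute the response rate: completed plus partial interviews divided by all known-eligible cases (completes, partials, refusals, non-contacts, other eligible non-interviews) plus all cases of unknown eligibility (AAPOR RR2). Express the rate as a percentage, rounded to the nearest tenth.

Numerator: 404 + 50 = 454
Denominator: 404 + 50 + 173 + 78 + 35 + 290 = 1030
RR2 = 454 / 1030 = 0.4408

44.1%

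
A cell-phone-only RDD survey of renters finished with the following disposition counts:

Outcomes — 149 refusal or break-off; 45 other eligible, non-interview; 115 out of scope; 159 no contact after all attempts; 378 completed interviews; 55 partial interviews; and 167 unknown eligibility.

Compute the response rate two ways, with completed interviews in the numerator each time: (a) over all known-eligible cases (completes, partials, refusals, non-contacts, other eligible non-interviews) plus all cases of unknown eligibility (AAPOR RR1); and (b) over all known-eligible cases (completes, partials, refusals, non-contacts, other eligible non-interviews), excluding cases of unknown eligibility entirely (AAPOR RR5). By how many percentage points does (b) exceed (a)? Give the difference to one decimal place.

8.4

Numerator = 378
Denom = 378 + 55 + 149 + 159 + 45 + 167 = 953
RR1 = 378 / 953 = 0.3966
Denom = 378 + 55 + 149 + 159 + 45 = 786
RR5 = 378 / 786 = 0.4809
Difference = 48.09 − 39.66 = 8.43 percentage points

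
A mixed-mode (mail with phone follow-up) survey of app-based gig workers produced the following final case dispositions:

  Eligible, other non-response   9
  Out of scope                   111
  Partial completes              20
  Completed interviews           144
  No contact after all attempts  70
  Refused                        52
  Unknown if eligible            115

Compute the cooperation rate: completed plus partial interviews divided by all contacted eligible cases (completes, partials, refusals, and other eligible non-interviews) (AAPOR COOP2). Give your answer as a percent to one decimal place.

Num → 144 + 20 = 164
Denom → 144 + 20 + 52 + 9 = 225
COOP2 = 164 / 225 = 0.7289

72.9%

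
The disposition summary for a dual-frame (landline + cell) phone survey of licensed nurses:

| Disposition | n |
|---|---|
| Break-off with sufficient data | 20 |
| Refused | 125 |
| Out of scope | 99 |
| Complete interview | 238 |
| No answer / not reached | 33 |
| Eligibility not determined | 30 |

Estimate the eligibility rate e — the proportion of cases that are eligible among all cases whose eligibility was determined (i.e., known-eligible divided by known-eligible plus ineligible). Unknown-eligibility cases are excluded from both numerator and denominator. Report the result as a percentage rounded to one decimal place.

Determined eligible = 238 + 20 + 125 + 33 = 416
e = 416 / (416 + 99) = 416 / 515 = 0.8078

80.8%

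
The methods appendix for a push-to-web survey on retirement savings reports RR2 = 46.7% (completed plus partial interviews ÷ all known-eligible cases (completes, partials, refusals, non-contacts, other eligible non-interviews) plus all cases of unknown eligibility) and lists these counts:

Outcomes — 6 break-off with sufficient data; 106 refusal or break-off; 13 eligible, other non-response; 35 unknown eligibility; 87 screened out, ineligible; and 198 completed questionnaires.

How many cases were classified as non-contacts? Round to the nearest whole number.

Numerator: 198 + 6 = 204
RR2 = 204 / D = 0.467
D = 204 / 0.467 = 436.8
Other denominator terms total 358
non-contacts = 436.8 − 358 ≈ 79

79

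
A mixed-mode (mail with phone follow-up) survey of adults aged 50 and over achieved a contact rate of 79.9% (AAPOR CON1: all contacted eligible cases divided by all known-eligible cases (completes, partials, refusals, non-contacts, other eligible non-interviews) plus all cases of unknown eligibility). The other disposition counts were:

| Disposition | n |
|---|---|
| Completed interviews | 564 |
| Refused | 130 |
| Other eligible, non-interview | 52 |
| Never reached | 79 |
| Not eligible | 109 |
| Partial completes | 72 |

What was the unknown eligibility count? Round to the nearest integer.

127

Top = 564 + 72 + 130 + 52 = 818
CON1 = 818 / D = 0.799
D = 818 / 0.799 = 1023.8
Other denominator terms total 897
unknown eligibility = 1023.8 − 897 ≈ 127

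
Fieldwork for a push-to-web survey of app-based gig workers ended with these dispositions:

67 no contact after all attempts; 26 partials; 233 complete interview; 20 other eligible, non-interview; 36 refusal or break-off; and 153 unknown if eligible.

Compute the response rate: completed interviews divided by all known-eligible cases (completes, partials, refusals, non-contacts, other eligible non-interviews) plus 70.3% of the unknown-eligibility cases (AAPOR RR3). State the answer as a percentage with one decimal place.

47.6%

Numerator → 233
Known eligible → 233 + 26 + 36 + 67 + 20 = 382
e × U → 0.7030 × 153 = 107.56
Base → 382 + 107.56 = 489.56
RR3 = 233 / 489.56 = 0.4759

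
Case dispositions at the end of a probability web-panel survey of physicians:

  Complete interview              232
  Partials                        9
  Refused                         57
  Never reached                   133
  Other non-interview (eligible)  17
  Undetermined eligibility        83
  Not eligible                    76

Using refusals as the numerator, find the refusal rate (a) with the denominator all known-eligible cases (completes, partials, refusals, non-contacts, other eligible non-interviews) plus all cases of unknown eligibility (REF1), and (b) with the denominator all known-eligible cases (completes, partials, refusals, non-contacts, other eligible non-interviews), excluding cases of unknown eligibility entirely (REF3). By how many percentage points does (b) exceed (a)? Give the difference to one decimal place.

Numerator = 57
Base = 232 + 9 + 57 + 133 + 17 + 83 = 531
REF1 = 57 / 531 = 0.1073
Base = 232 + 9 + 57 + 133 + 17 = 448
REF3 = 57 / 448 = 0.1272
Difference = 12.72 − 10.73 = 1.99 percentage points

2.0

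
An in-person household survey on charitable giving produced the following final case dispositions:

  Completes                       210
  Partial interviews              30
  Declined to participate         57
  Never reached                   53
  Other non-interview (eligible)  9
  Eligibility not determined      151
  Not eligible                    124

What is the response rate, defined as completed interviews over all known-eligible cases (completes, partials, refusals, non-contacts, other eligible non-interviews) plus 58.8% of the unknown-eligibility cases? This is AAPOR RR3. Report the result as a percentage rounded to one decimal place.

46.9%

Top → 210
Eligible (known) → 210 + 30 + 57 + 53 + 9 = 359
Eligible share of unknowns → 0.5880 × 151 = 88.79
Denominator → 359 + 88.79 = 447.79
RR3 = 210 / 447.79 = 0.4690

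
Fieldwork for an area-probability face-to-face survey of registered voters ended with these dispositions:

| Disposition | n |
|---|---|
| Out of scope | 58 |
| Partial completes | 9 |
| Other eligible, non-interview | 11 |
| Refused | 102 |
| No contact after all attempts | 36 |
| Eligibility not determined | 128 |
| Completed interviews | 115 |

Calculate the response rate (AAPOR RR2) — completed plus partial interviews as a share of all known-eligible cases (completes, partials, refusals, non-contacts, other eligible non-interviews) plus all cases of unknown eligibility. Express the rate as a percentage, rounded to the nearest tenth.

30.9%

Num: 115 + 9 = 124
Denom: 115 + 9 + 102 + 36 + 11 + 128 = 401
RR2 = 124 / 401 = 0.3092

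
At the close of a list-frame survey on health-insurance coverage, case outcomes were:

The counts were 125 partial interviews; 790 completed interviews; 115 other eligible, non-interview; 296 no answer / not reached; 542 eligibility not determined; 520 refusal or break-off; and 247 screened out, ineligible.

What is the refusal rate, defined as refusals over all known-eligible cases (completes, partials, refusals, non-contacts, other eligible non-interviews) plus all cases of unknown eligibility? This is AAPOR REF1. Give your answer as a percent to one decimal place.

Top → 520
Denominator → 790 + 125 + 520 + 296 + 115 + 542 = 2388
REF1 = 520 / 2388 = 0.2178

21.8%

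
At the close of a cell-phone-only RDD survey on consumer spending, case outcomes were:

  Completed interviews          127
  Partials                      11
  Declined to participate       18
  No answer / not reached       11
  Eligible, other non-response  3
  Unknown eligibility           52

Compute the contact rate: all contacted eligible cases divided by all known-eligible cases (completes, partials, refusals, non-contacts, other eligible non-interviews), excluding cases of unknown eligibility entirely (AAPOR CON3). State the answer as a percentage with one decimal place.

93.5%

Num = 127 + 11 + 18 + 3 = 159
Base = 127 + 11 + 18 + 11 + 3 = 170
CON3 = 159 / 170 = 0.9353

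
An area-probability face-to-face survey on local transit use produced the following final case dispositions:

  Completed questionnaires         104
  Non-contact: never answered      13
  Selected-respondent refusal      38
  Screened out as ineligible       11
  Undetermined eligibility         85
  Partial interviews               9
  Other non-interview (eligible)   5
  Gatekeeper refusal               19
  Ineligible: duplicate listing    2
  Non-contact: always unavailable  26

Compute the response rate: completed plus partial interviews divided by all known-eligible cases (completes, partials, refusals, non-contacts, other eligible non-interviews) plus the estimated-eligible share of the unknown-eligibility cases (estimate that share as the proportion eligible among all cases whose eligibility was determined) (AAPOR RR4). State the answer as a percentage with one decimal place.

38.4%

Refusals = 19 + 38 = 57
Never reached = 13 + 26 = 39
Ineligible = 11 + 2 = 13
Num: 104 + 9 = 113
Determined eligible: 104 + 9 + 57 + 39 + 5 = 214
e = 214 / (214 + 13) = 214 / 227 = 0.9427
e × U: 0.9427 × 85 = 80.13
Base: 214 + 80.13 = 294.13
RR4 = 113 / 294.13 = 0.3842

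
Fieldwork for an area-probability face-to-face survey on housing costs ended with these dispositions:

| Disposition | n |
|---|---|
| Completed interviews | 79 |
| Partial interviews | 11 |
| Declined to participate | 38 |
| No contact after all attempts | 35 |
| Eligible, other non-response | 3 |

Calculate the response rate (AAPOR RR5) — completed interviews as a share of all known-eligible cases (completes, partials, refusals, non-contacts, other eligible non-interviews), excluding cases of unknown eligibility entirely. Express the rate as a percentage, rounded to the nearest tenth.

Num → 79
Denominator → 79 + 11 + 38 + 35 + 3 = 166
RR5 = 79 / 166 = 0.4759

47.6%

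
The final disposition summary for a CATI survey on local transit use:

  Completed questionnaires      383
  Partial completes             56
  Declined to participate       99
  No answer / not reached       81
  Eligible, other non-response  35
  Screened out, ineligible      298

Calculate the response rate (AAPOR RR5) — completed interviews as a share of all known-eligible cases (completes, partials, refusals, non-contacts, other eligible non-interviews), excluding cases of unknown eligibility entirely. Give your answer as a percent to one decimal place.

58.6%

Numerator: 383
Denom: 383 + 56 + 99 + 81 + 35 = 654
RR5 = 383 / 654 = 0.5856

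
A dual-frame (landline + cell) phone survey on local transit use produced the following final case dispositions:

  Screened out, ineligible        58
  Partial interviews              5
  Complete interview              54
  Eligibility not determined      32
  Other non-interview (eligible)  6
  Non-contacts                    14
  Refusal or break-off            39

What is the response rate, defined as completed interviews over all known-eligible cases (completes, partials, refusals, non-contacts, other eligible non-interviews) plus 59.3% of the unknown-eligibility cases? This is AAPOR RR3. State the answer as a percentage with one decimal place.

Num → 54
Eligible (known) → 54 + 5 + 39 + 14 + 6 = 118
Eligible share of unknowns → 0.5930 × 32 = 18.98
Denom → 118 + 18.98 = 136.98
RR3 = 54 / 136.98 = 0.3942

39.4%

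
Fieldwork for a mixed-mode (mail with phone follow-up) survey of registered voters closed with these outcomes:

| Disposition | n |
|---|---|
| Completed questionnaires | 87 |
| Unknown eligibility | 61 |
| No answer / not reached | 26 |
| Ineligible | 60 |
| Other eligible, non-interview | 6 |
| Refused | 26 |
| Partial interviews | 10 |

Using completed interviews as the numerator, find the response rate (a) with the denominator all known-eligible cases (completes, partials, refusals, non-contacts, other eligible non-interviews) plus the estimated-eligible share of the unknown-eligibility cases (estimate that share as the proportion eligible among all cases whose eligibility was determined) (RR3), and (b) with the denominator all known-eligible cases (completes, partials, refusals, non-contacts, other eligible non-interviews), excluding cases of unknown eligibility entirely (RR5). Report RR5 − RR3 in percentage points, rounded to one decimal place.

Num: 87
Known eligible: 87 + 10 + 26 + 26 + 6 = 155
e = 155 / (155 + 60) = 155 / 215 = 0.7209
e × U: 0.7209 × 61 = 43.97
Denominator: 155 + 43.97 = 198.97
RR3 = 87 / 198.97 = 0.4373
Denominator: 87 + 10 + 26 + 26 + 6 = 155
RR5 = 87 / 155 = 0.5613
Difference = 56.13 − 43.73 = 12.40 percentage points

12.4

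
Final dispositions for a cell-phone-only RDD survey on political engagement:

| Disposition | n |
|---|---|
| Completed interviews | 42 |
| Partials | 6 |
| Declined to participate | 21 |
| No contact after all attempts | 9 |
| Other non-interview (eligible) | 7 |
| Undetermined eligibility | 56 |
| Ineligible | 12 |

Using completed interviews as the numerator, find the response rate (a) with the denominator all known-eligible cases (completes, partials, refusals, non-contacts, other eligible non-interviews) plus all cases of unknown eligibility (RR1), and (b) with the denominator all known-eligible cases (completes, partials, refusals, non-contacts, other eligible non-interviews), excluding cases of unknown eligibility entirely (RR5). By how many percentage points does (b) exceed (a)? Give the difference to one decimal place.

Top → 42
Base → 42 + 6 + 21 + 9 + 7 + 56 = 141
RR1 = 42 / 141 = 0.2979
Base → 42 + 6 + 21 + 9 + 7 = 85
RR5 = 42 / 85 = 0.4941
Difference = 49.41 − 29.79 = 19.62 percentage points

19.6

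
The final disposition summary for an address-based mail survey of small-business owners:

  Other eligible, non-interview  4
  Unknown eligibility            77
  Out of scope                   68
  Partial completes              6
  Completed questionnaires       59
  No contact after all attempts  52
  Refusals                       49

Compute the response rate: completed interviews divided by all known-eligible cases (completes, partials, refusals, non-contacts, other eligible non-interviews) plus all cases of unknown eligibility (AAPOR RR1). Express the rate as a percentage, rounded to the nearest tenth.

23.9%

Top: 59
Denom: 59 + 6 + 49 + 52 + 4 + 77 = 247
RR1 = 59 / 247 = 0.2389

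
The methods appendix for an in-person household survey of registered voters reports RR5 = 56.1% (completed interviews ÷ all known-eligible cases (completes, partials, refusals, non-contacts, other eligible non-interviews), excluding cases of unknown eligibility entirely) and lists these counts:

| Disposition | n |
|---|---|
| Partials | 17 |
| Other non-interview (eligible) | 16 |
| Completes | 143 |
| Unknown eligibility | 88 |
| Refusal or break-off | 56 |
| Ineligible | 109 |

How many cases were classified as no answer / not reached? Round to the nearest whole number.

RR5 = 143 / D = 0.561
D = 143 / 0.561 = 254.9
Remaining denominator categories sum to 232
no answer / not reached = 254.9 − 232 ≈ 23

23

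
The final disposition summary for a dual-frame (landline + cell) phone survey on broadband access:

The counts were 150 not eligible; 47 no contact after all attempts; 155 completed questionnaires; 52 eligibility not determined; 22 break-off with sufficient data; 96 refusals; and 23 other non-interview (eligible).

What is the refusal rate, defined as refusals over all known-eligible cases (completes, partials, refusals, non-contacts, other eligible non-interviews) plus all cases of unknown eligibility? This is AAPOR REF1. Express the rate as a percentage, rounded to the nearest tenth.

Top = 96
Base = 155 + 22 + 96 + 47 + 23 + 52 = 395
REF1 = 96 / 395 = 0.2430

24.3%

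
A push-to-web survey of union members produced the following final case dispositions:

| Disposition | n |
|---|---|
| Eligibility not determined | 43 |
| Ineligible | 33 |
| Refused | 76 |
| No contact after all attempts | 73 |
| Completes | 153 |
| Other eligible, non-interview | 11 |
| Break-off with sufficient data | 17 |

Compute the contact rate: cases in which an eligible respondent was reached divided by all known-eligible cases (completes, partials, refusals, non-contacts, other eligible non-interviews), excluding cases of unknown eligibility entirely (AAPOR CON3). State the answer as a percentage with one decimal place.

77.9%

Top → 153 + 17 + 76 + 11 = 257
Denom → 153 + 17 + 76 + 73 + 11 = 330
CON3 = 257 / 330 = 0.7788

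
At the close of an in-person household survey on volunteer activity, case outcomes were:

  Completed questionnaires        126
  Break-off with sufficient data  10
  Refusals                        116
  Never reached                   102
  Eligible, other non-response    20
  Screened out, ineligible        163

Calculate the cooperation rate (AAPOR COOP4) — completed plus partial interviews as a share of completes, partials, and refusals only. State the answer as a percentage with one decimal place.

54.0%

Top = 126 + 10 = 136
Denominator = 126 + 10 + 116 = 252
COOP4 = 136 / 252 = 0.5397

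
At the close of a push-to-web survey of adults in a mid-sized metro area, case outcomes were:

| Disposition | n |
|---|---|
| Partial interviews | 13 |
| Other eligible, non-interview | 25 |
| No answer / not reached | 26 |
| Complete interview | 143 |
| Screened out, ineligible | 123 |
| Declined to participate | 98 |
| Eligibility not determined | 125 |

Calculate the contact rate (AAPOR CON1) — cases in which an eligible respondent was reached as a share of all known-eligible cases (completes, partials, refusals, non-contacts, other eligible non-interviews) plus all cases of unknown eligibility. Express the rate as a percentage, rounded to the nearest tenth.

Numerator: 143 + 13 + 98 + 25 = 279
Denominator: 143 + 13 + 98 + 26 + 25 + 125 = 430
CON1 = 279 / 430 = 0.6488

64.9%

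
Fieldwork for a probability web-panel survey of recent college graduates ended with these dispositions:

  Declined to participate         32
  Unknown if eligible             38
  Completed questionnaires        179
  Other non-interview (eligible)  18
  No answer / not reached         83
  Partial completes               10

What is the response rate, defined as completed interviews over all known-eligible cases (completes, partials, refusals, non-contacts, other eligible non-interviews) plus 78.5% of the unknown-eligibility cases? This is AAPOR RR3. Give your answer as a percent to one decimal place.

50.9%

Num: 179
Determined eligible: 179 + 10 + 32 + 83 + 18 = 322
e × U: 0.7850 × 38 = 29.83
Denominator: 322 + 29.83 = 351.83
RR3 = 179 / 351.83 = 0.5088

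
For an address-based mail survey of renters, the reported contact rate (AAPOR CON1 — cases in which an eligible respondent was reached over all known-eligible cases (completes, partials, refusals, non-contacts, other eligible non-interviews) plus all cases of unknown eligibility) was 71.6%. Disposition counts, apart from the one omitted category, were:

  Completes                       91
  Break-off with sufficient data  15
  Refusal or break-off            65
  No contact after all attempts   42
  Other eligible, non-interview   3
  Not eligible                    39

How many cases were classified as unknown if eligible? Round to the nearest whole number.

27

Top = 91 + 15 + 65 + 3 = 174
CON1 = 174 / D = 0.716
D = 174 / 0.716 = 243.0
Other denominator terms total 216
unknown if eligible = 243.0 − 216 ≈ 27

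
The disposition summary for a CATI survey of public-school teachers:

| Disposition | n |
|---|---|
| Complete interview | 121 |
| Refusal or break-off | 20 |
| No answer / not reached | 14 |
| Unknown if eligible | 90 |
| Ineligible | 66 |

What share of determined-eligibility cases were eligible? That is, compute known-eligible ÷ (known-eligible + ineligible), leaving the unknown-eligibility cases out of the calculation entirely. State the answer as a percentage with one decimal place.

Known eligible: 121 + 20 + 14 = 155
e = 155 / (155 + 66) = 155 / 221 = 0.7014

70.1%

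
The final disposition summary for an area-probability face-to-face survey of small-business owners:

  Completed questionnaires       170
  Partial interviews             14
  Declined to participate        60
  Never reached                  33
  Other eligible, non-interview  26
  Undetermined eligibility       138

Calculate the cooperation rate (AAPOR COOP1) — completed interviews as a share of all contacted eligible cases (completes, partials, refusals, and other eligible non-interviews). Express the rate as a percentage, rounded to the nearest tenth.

Num → 170
Base → 170 + 14 + 60 + 26 = 270
COOP1 = 170 / 270 = 0.6296

63.0%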